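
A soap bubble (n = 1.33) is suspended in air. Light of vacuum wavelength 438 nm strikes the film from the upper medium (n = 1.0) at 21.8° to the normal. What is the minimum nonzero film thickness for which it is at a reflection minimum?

At the upper boundary (n = 1.0 to n = 1.33) the reflected ray undergoes a half-wave phase shift.
Ray reflecting at the bottom interface goes from n = 1.33 toward n = 1.0: no phase shift.
Exactly one π shift → a net half-wave offset.
With one net inversion, destructive interference in reflection requires 2 n t cos θ_r = m λ.
Snell's law: 1.0 sin 21.8° = 1.33 sin θ_r → sin θ_r = 0.279, cos θ_r = 0.960.
Minimum nonzero at m = 1: t = λ / (2 n cos θ_r) = 438 / (2 × 1.33 × 0.960) = 171 nm.

171 nm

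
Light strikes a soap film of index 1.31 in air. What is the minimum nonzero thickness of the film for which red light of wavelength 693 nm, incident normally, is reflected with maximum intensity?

132 nm

Ray reflecting at the top interface goes from n = 1.0 toward n = 1.31: a half-wave phase shift.
Ray reflecting at the bottom interface goes from n = 1.31 toward n = 1.0: no phase shift.
Exactly one π shift → a net half-wave offset.
So the condition for constructive reflection is 2 n t = (m + ½) λ.
Minimum at m = 0: t = λ / (4 n) = 693 / (4 × 1.31) = 132 nm.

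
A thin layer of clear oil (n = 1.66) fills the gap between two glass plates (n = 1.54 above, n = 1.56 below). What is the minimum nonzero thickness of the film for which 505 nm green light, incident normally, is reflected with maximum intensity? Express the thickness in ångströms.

761 Å

At the upper boundary (n = 1.54 to n = 1.66) the reflected ray undergoes a half-wave phase shift.
Bottom surface (1.66 → 1.56): reflection off a lower-index medium gives no phase shift.
The two reflections differ by half a wavelength.
For maximum reflection here: 2 n t = (m + ½) λ.
Minimum at m = 0: t = λ / (4 n) = 505 / (4 × 1.66) = 76.1 nm.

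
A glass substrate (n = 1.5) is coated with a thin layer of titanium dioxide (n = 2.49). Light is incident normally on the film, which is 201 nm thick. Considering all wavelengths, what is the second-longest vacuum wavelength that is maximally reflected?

667 nm

Ray reflecting at the top interface goes from n = 1.0 toward n = 2.49: a half-wave phase shift.
Bottom surface (2.49 → 1.5): reflection off a lower-index medium gives no phase shift.
The two reflections differ by half a wavelength.
So the condition for constructive reflection is 2 n t = (m + ½) λ.
λ = 2 n t / (m + ½). The second-longest wavelength is m = 1: λ = 2 × 2.49 × 201 / 1.50 = 667 nm.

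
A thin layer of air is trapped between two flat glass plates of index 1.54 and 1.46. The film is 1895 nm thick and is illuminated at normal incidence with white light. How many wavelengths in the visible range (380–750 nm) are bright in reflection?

5

Ray reflecting at the top interface goes from n = 1.54 toward n = 1.0: no phase shift.
At the lower boundary (n = 1.0 to n = 1.46) the reflected ray undergoes a half-wave phase shift.
The two reflections differ by half a wavelength.
For bright reflection here: 2 n t = (m + ½) λ.
λ = 2 n t / (m + ½) = 3790 / (m + ½) nm.
m=4: 842 nm (IR); m=5: 689 nm (visible); m=6: 583 nm (visible); m=7: 505 nm (visible); m=8: 446 nm (visible); m=9: 399 nm (visible); m=10: 361 nm (UV).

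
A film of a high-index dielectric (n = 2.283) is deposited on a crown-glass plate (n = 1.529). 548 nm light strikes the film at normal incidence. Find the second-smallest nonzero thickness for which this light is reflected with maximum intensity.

180 nm

At the upper boundary (n = 1.0 to n = 2.283) the reflected ray undergoes a half-wave phase shift.
Ray reflecting at the bottom interface goes from n = 2.283 toward n = 1.529: no phase shift.
The two reflections differ by half a wavelength.
For maximum reflection here: 2 n t = (m + ½) λ.
The second-smallest nonzero thickness corresponds to m = 1: t = (m + ½) λ / (2 n) = 1.50 × 548 / (2 × 2.283) = 180 nm.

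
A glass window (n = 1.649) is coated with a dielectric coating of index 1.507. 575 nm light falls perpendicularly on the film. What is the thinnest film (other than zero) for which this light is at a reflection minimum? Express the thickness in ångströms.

Top surface (1.0 → 1.507): reflection off a higher-index medium gives a half-wave phase shift.
Ray reflecting at the bottom interface goes from n = 1.507 toward n = 1.649: a half-wave phase shift.
Zero or two π shifts → no net half-wave offset.
So the condition for destructive reflection is 2 n t = (m + ½) λ.
Minimum at m = 0: t = λ / (4 n) = 575 / (4 × 1.507) = 95.4 nm.

954 Å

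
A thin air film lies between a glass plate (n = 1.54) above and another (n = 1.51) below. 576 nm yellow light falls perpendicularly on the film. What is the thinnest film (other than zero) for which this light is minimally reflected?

288 nm

Ray reflecting at the top interface goes from n = 1.54 toward n = 1.0: no phase shift.
Bottom surface (1.0 → 1.51): reflection off a higher-index medium gives a half-wave phase shift.
Exactly one π shift → a net half-wave offset.
For dark reflection here: 2 n t = m λ.
Minimum nonzero at m = 1: t = λ / (2 n) = 576 / (2 × 1.0) = 288 nm.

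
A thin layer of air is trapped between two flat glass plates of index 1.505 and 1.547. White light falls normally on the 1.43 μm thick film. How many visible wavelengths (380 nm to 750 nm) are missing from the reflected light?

4

At the upper boundary (n = 1.505 to n = 1.0) the reflected ray undergoes no phase shift.
Ray reflecting at the bottom interface goes from n = 1.0 toward n = 1.547: a half-wave phase shift.
Exactly one π shift → a net half-wave offset.
With one net inversion, destructive interference in reflection requires 2 n t = m λ.
λ = 2 n t / m = 2860 / m nm.
m=3: 953 nm (IR); m=4: 715 nm (visible); m=5: 572 nm (visible); m=6: 477 nm (visible); m=7: 409 nm (visible); m=8: 358 nm (UV).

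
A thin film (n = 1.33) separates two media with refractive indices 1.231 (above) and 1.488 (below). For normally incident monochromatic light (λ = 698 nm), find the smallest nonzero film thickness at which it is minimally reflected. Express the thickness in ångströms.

Top surface (1.231 → 1.33): reflection off a higher-index medium gives a half-wave phase shift.
Ray reflecting at the bottom interface goes from n = 1.33 toward n = 1.488: a half-wave phase shift.
Net: no relative phase inversion (both shifts match).
For weak reflection here: 2 n t = (m + ½) λ.
Minimum at m = 0: t = λ / (4 n) = 698 / (4 × 1.33) = 131 nm.

1312 Å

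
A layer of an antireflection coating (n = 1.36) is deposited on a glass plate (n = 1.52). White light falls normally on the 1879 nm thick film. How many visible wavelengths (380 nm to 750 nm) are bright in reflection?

7

At the upper boundary (n = 1.0 to n = 1.36) the reflected ray undergoes a half-wave phase shift.
Ray reflecting at the bottom interface goes from n = 1.36 toward n = 1.52: a half-wave phase shift.
The two reflections carry the same phase change, so no net offset.
So the condition for constructive reflection is 2 n t = m λ.
λ = 2 n t / m = 5111 / m nm.
m=6: 852 nm (IR); m=7: 730 nm (visible); m=8: 639 nm (visible); m=9: 568 nm (visible); m=10: 511 nm (visible); m=11: 465 nm (visible); m=12: 426 nm (visible); m=13: 393 nm (visible); m=14: 365 nm (UV).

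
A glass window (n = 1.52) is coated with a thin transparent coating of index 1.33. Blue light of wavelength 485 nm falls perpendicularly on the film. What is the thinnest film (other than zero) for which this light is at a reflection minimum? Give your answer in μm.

0.0912 μm

At the upper boundary (n = 1.0 to n = 1.33) the reflected ray undergoes a half-wave phase shift.
Bottom surface (1.33 → 1.52): reflection off a higher-index medium gives a half-wave phase shift.
Net: no relative phase inversion (both shifts match).
So the condition for destructive reflection is 2 n t = (m + ½) λ.
Minimum at m = 0: t = λ / (4 n) = 485 / (4 × 1.33) = 91.2 nm.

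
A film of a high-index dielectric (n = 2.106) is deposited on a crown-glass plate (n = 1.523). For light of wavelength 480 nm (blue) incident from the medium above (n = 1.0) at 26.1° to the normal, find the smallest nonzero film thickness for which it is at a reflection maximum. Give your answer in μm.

At the upper boundary (n = 1.0 to n = 2.106) the reflected ray undergoes a half-wave phase shift.
Bottom surface (2.106 → 1.523): reflection off a lower-index medium gives no phase shift.
Net: one phase inversion between the two reflected rays.
For bright reflection here: 2 n t cos θ_r = (m + ½) λ.
Snell's law: 1.0 sin 26.1° = 2.106 sin θ_r → sin θ_r = 0.209, cos θ_r = 0.978.
Minimum at m = 0: t = λ / (4 n cos θ_r) = 480 / (4 × 2.106 × 0.978) = 58.3 nm.

0.0583 μm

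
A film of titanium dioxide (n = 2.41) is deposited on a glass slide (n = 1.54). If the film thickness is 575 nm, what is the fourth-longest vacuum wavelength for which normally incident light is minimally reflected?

693 nm

Ray reflecting at the top interface goes from n = 1.0 toward n = 2.41: a half-wave phase shift.
Bottom surface (2.41 → 1.54): reflection off a lower-index medium gives no phase shift.
The two reflections differ by half a wavelength.
With one net inversion, destructive interference in reflection requires 2 n t = m λ.
λ = 2 n t / m. The fourth-longest wavelength is m = 4: λ = 2 × 2.41 × 575 / 4.00 = 693 nm.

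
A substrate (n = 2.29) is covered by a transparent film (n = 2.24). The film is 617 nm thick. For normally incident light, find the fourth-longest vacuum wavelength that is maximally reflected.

Ray reflecting at the top interface goes from n = 1.0 toward n = 2.24: a half-wave phase shift.
At the lower boundary (n = 2.24 to n = 2.29) the reflected ray undergoes a half-wave phase shift.
Net: no relative phase inversion (both shifts match).
For maximum reflection here: 2 n t = m λ.
λ = 2 n t / m. The fourth-longest wavelength is m = 4: λ = 2 × 2.24 × 617 / 4.00 = 691 nm.

691 nm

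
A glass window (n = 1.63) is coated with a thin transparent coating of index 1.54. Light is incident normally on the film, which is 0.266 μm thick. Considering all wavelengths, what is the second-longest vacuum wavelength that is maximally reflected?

410 nm

At the upper boundary (n = 1.0 to n = 1.54) the reflected ray undergoes a half-wave phase shift.
Ray reflecting at the bottom interface goes from n = 1.54 toward n = 1.63: a half-wave phase shift.
The two reflections carry the same phase change, so no net offset.
So the condition for constructive reflection is 2 n t = m λ.
λ = 2 n t / m. The second-longest wavelength is m = 2: λ = 2 × 1.54 × 266 / 2.00 = 410 nm.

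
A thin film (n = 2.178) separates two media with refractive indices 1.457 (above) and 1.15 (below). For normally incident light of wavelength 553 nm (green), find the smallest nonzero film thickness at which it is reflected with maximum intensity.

63.5 nm

Top surface (1.457 → 2.178): reflection off a higher-index medium gives a half-wave phase shift.
At the lower boundary (n = 2.178 to n = 1.15) the reflected ray undergoes no phase shift.
The two reflections differ by half a wavelength.
So the condition for constructive reflection is 2 n t = (m + ½) λ.
Minimum at m = 0: t = λ / (4 n) = 553 / (4 × 2.178) = 63.5 nm.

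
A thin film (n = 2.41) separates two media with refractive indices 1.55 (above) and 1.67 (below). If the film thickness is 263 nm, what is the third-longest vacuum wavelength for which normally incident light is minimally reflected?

Ray reflecting at the top interface goes from n = 1.55 toward n = 2.41: a half-wave phase shift.
Ray reflecting at the bottom interface goes from n = 2.41 toward n = 1.67: no phase shift.
Net: one phase inversion between the two reflected rays.
So the condition for destructive reflection is 2 n t = m λ.
λ = 2 n t / m. The third-longest wavelength is m = 3: λ = 2 × 2.41 × 263 / 3.00 = 423 nm.

423 nm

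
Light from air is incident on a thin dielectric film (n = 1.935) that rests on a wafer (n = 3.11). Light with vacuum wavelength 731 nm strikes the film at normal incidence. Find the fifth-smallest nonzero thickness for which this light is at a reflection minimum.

Top surface (1.0 → 1.935): reflection off a higher-index medium gives a half-wave phase shift.
Ray reflecting at the bottom interface goes from n = 1.935 toward n = 3.11: a half-wave phase shift.
Net: no relative phase inversion (both shifts match).
For dark reflection here: 2 n t = (m + ½) λ.
The fifth-smallest nonzero thickness corresponds to m = 4: t = (m + ½) λ / (2 n) = 4.50 × 731 / (2 × 1.935) = 850 nm.

850 nm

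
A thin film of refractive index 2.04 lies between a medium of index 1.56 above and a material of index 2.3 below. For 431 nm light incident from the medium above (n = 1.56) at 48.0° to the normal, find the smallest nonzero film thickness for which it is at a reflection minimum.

64.2 nm

Top surface (1.56 → 2.04): reflection off a higher-index medium gives a half-wave phase shift.
Ray reflecting at the bottom interface goes from n = 2.04 toward n = 2.3: a half-wave phase shift.
Net: no relative phase inversion (both shifts match).
With no net inversion, destructive interference in reflection requires 2 n t cos θ_r = (m + ½) λ.
Snell's law: 1.56 sin 48.0° = 2.04 sin θ_r → sin θ_r = 0.568, cos θ_r = 0.823.
Minimum at m = 0: t = λ / (4 n cos θ_r) = 431 / (4 × 2.04 × 0.823) = 64.2 nm.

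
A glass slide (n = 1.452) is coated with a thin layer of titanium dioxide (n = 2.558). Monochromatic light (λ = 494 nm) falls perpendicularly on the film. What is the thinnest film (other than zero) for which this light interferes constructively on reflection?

48.3 nm

At the upper boundary (n = 1.0 to n = 2.558) the reflected ray undergoes a half-wave phase shift.
Bottom surface (2.558 → 1.452): reflection off a lower-index medium gives no phase shift.
The two reflections differ by half a wavelength.
So the condition for constructive reflection is 2 n t = (m + ½) λ.
Minimum at m = 0: t = λ / (4 n) = 494 / (4 × 2.558) = 48.3 nm.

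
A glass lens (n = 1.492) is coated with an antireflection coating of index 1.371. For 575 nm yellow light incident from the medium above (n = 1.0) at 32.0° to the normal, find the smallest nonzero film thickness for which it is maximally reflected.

227 nm

At the upper boundary (n = 1.0 to n = 1.371) the reflected ray undergoes a half-wave phase shift.
Bottom surface (1.371 → 1.492): reflection off a higher-index medium gives a half-wave phase shift.
Net: no relative phase inversion (both shifts match).
So the condition for constructive reflection is 2 n t cos θ_r = m λ.
Snell's law: 1.0 sin 32.0° = 1.371 sin θ_r → sin θ_r = 0.387, cos θ_r = 0.922.
Minimum nonzero at m = 1: t = λ / (2 n cos θ_r) = 575 / (2 × 1.371 × 0.922) = 227 nm.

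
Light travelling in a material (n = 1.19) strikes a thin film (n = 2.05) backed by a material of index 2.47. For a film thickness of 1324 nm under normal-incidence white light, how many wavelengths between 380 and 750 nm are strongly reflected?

7

Top surface (1.19 → 2.05): reflection off a higher-index medium gives a half-wave phase shift.
Ray reflecting at the bottom interface goes from n = 2.05 toward n = 2.47: a half-wave phase shift.
Net: no relative phase inversion (both shifts match).
For bright reflection here: 2 n t = m λ.
λ = 2 n t / m = 5428 / m nm.
m=7: 775 nm (IR); m=8: 679 nm (visible); m=9: 603 nm (visible); m=10: 543 nm (visible); m=11: 493 nm (visible); m=12: 452 nm (visible); m=13: 418 nm (visible); m=14: 388 nm (visible); m=15: 362 nm (UV).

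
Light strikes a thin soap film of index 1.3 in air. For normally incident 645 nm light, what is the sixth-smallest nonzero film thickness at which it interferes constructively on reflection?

At the upper boundary (n = 1.0 to n = 1.3) the reflected ray undergoes a half-wave phase shift.
Ray reflecting at the bottom interface goes from n = 1.3 toward n = 1.0: no phase shift.
The two reflections differ by half a wavelength.
So the condition for constructive reflection is 2 n t = (m + ½) λ.
The sixth-smallest nonzero thickness corresponds to m = 5: t = (m + ½) λ / (2 n) = 5.50 × 645 / (2 × 1.3) = 1364 nm.

1364 nm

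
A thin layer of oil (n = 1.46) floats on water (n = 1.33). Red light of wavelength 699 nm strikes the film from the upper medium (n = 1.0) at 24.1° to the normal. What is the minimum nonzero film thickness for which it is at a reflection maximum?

125 nm

Top surface (1.0 → 1.46): reflection off a higher-index medium gives a half-wave phase shift.
Bottom surface (1.46 → 1.33): reflection off a lower-index medium gives no phase shift.
The two reflections differ by half a wavelength.
With one net inversion, constructive interference in reflection requires 2 n t cos θ_r = (m + ½) λ.
Snell's law: 1.0 sin 24.1° = 1.46 sin θ_r → sin θ_r = 0.280, cos θ_r = 0.960.
Minimum at m = 0: t = λ / (4 n cos θ_r) = 699 / (4 × 1.46 × 0.960) = 125 nm.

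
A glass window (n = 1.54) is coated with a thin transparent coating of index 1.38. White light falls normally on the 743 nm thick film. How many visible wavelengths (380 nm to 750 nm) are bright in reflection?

3

Ray reflecting at the top interface goes from n = 1.0 toward n = 1.38: a half-wave phase shift.
Ray reflecting at the bottom interface goes from n = 1.38 toward n = 1.54: a half-wave phase shift.
The two reflections carry the same phase change, so no net offset.
With no net inversion, constructive interference in reflection requires 2 n t = m λ.
λ = 2 n t / m = 2051 / m nm.
m=2: 1025 nm (IR); m=3: 684 nm (visible); m=4: 513 nm (visible); m=5: 410 nm (visible); m=6: 342 nm (UV).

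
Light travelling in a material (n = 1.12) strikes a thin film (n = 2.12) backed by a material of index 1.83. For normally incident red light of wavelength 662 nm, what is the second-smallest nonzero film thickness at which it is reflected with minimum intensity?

Ray reflecting at the top interface goes from n = 1.12 toward n = 2.12: a half-wave phase shift.
Bottom surface (2.12 → 1.83): reflection off a lower-index medium gives no phase shift.
Exactly one π shift → a net half-wave offset.
So the condition for destructive reflection is 2 n t = m λ.
The second-smallest nonzero thickness corresponds to m = 2: t = m λ / (2 n) = 2.00 × 662 / (2 × 2.12) = 312 nm.

312 nm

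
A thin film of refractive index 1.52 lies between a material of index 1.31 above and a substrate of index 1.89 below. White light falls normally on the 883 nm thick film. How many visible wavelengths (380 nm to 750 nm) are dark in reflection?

Top surface (1.31 → 1.52): reflection off a higher-index medium gives a half-wave phase shift.
Ray reflecting at the bottom interface goes from n = 1.52 toward n = 1.89: a half-wave phase shift.
Net: no relative phase inversion (both shifts match).
With no net inversion, destructive interference in reflection requires 2 n t = (m + ½) λ.
λ = 2 n t / (m + ½) = 2684 / (m + ½) nm.
m=3: 767 nm (IR); m=4: 597 nm (visible); m=5: 488 nm (visible); m=6: 413 nm (visible); m=7: 358 nm (UV).

3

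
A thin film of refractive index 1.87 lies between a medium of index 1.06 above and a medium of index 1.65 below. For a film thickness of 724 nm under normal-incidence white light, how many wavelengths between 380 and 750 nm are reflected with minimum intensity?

4

Top surface (1.06 → 1.87): reflection off a higher-index medium gives a half-wave phase shift.
Ray reflecting at the bottom interface goes from n = 1.87 toward n = 1.65: no phase shift.
Exactly one π shift → a net half-wave offset.
So the condition for destructive reflection is 2 n t = m λ.
λ = 2 n t / m = 2708 / m nm.
m=3: 903 nm (IR); m=4: 677 nm (visible); m=5: 542 nm (visible); m=6: 451 nm (visible); m=7: 387 nm (visible); m=8: 338 nm (UV).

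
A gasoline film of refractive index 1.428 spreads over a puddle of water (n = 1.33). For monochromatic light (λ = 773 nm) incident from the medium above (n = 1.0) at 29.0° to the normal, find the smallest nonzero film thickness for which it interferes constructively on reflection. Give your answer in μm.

0.144 μm

Top surface (1.0 → 1.428): reflection off a higher-index medium gives a half-wave phase shift.
At the lower boundary (n = 1.428 to n = 1.33) the reflected ray undergoes no phase shift.
Net: one phase inversion between the two reflected rays.
With one net inversion, constructive interference in reflection requires 2 n t cos θ_r = (m + ½) λ.
Snell's law: 1.0 sin 29.0° = 1.428 sin θ_r → sin θ_r = 0.340, cos θ_r = 0.941.
Minimum at m = 0: t = λ / (4 n cos θ_r) = 773 / (4 × 1.428 × 0.941) = 144 nm.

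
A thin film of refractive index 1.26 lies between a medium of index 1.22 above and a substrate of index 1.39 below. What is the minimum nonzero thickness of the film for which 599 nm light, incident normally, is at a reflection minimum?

Top surface (1.22 → 1.26): reflection off a higher-index medium gives a half-wave phase shift.
Ray reflecting at the bottom interface goes from n = 1.26 toward n = 1.39: a half-wave phase shift.
Zero or two π shifts → no net half-wave offset.
For weak reflection here: 2 n t = (m + ½) λ.
Minimum at m = 0: t = λ / (4 n) = 599 / (4 × 1.26) = 119 nm.

119 nm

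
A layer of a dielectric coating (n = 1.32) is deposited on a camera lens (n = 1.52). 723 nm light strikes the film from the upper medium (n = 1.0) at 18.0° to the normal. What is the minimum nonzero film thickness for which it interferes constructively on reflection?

282 nm

At the upper boundary (n = 1.0 to n = 1.32) the reflected ray undergoes a half-wave phase shift.
At the lower boundary (n = 1.32 to n = 1.52) the reflected ray undergoes a half-wave phase shift.
Zero or two π shifts → no net half-wave offset.
So the condition for constructive reflection is 2 n t cos θ_r = m λ.
Snell's law: 1.0 sin 18.0° = 1.32 sin θ_r → sin θ_r = 0.234, cos θ_r = 0.972.
Minimum nonzero at m = 1: t = λ / (2 n cos θ_r) = 723 / (2 × 1.32 × 0.972) = 282 nm.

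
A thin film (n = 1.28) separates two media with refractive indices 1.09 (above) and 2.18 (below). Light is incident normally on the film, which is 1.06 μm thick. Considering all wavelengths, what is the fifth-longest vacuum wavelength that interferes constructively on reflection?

543 nm

Ray reflecting at the top interface goes from n = 1.09 toward n = 1.28: a half-wave phase shift.
Bottom surface (1.28 → 2.18): reflection off a higher-index medium gives a half-wave phase shift.
Zero or two π shifts → no net half-wave offset.
For maximum reflection here: 2 n t = m λ.
λ = 2 n t / m. The fifth-longest wavelength is m = 5: λ = 2 × 1.28 × 1060 / 5.00 = 543 nm.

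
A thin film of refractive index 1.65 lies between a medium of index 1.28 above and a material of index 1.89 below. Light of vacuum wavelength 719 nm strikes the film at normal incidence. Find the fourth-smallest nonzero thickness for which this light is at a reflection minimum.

At the upper boundary (n = 1.28 to n = 1.65) the reflected ray undergoes a half-wave phase shift.
Bottom surface (1.65 → 1.89): reflection off a higher-index medium gives a half-wave phase shift.
Zero or two π shifts → no net half-wave offset.
For weak reflection here: 2 n t = (m + ½) λ.
The fourth-smallest nonzero thickness corresponds to m = 3: t = (m + ½) λ / (2 n) = 3.50 × 719 / (2 × 1.65) = 763 nm.

763 nm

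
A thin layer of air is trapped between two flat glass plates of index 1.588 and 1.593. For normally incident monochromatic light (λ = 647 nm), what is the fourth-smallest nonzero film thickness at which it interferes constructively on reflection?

1132 nm

Ray reflecting at the top interface goes from n = 1.588 toward n = 1.0: no phase shift.
Bottom surface (1.0 → 1.593): reflection off a higher-index medium gives a half-wave phase shift.
The two reflections differ by half a wavelength.
With one net inversion, constructive interference in reflection requires 2 n t = (m + ½) λ.
The fourth-smallest nonzero thickness corresponds to m = 3: t = (m + ½) λ / (2 n) = 3.50 × 647 / (2 × 1.0) = 1132 nm.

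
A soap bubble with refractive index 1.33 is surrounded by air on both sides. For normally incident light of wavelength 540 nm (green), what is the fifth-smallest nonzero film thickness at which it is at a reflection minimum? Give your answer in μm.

At the upper boundary (n = 1.0 to n = 1.33) the reflected ray undergoes a half-wave phase shift.
At the lower boundary (n = 1.33 to n = 1.0) the reflected ray undergoes no phase shift.
The two reflections differ by half a wavelength.
So the condition for destructive reflection is 2 n t = m λ.
The fifth-smallest nonzero thickness corresponds to m = 5: t = m λ / (2 n) = 5.00 × 540 / (2 × 1.33) = 1015 nm.

1.02 μm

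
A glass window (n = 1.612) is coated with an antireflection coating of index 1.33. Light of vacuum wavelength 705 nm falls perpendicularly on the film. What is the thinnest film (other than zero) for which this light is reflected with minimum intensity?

At the upper boundary (n = 1.0 to n = 1.33) the reflected ray undergoes a half-wave phase shift.
Ray reflecting at the bottom interface goes from n = 1.33 toward n = 1.612: a half-wave phase shift.
The two reflections carry the same phase change, so no net offset.
So the condition for destructive reflection is 2 n t = (m + ½) λ.
Minimum at m = 0: t = λ / (4 n) = 705 / (4 × 1.33) = 133 nm.

133 nm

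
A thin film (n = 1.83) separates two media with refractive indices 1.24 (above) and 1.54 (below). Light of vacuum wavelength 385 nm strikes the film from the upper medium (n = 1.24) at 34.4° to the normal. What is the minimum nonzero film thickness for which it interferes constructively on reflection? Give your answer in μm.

0.0569 μm

Ray reflecting at the top interface goes from n = 1.24 toward n = 1.83: a half-wave phase shift.
At the lower boundary (n = 1.83 to n = 1.54) the reflected ray undergoes no phase shift.
Exactly one π shift → a net half-wave offset.
For strong reflection here: 2 n t cos θ_r = (m + ½) λ.
Snell's law: 1.24 sin 34.4° = 1.83 sin θ_r → sin θ_r = 0.383, cos θ_r = 0.924.
Minimum at m = 0: t = λ / (4 n cos θ_r) = 385 / (4 × 1.83 × 0.924) = 56.9 nm.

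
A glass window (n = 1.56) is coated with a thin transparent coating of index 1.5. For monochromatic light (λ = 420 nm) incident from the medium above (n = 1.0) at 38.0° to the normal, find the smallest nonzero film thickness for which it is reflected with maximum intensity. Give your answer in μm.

Top surface (1.0 → 1.5): reflection off a higher-index medium gives a half-wave phase shift.
At the lower boundary (n = 1.5 to n = 1.56) the reflected ray undergoes a half-wave phase shift.
The two reflections carry the same phase change, so no net offset.
So the condition for constructive reflection is 2 n t cos θ_r = m λ.
Snell's law: 1.0 sin 38.0° = 1.5 sin θ_r → sin θ_r = 0.410, cos θ_r = 0.912.
Minimum nonzero at m = 1: t = λ / (2 n cos θ_r) = 420 / (2 × 1.5 × 0.912) = 154 nm.

0.154 μm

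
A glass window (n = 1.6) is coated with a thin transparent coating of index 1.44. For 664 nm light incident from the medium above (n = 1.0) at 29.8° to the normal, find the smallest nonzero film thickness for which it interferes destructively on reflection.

123 nm

At the upper boundary (n = 1.0 to n = 1.44) the reflected ray undergoes a half-wave phase shift.
Ray reflecting at the bottom interface goes from n = 1.44 toward n = 1.6: a half-wave phase shift.
The two reflections carry the same phase change, so no net offset.
So the condition for destructive reflection is 2 n t cos θ_r = (m + ½) λ.
Snell's law: 1.0 sin 29.8° = 1.44 sin θ_r → sin θ_r = 0.345, cos θ_r = 0.939.
Minimum at m = 0: t = λ / (4 n cos θ_r) = 664 / (4 × 1.44 × 0.939) = 123 nm.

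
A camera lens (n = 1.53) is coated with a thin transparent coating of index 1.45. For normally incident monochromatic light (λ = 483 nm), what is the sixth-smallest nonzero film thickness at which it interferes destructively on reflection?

Top surface (1.0 → 1.45): reflection off a higher-index medium gives a half-wave phase shift.
Ray reflecting at the bottom interface goes from n = 1.45 toward n = 1.53: a half-wave phase shift.
Net: no relative phase inversion (both shifts match).
For minimum reflection here: 2 n t = (m + ½) λ.
The sixth-smallest nonzero thickness corresponds to m = 5: t = (m + ½) λ / (2 n) = 5.50 × 483 / (2 × 1.45) = 916 nm.

916 nm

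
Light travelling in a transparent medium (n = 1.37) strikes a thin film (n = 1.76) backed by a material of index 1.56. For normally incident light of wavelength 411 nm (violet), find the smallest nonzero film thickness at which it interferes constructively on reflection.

Top surface (1.37 → 1.76): reflection off a higher-index medium gives a half-wave phase shift.
At the lower boundary (n = 1.76 to n = 1.56) the reflected ray undergoes no phase shift.
Net: one phase inversion between the two reflected rays.
With one net inversion, constructive interference in reflection requires 2 n t = (m + ½) λ.
Minimum at m = 0: t = λ / (4 n) = 411 / (4 × 1.76) = 58.4 nm.

58.4 nm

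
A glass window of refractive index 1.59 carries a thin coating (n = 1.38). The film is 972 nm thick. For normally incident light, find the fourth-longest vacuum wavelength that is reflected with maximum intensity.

Ray reflecting at the top interface goes from n = 1.0 toward n = 1.38: a half-wave phase shift.
At the lower boundary (n = 1.38 to n = 1.59) the reflected ray undergoes a half-wave phase shift.
Net: no relative phase inversion (both shifts match).
For strong reflection here: 2 n t = m λ.
λ = 2 n t / m. The fourth-longest wavelength is m = 4: λ = 2 × 1.38 × 972 / 4.00 = 671 nm.

671 nm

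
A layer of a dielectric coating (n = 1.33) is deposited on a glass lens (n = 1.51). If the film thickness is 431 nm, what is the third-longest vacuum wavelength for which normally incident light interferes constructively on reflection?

382 nm

Top surface (1.0 → 1.33): reflection off a higher-index medium gives a half-wave phase shift.
At the lower boundary (n = 1.33 to n = 1.51) the reflected ray undergoes a half-wave phase shift.
Net: no relative phase inversion (both shifts match).
So the condition for constructive reflection is 2 n t = m λ.
λ = 2 n t / m. The third-longest wavelength is m = 3: λ = 2 × 1.33 × 431 / 3.00 = 382 nm.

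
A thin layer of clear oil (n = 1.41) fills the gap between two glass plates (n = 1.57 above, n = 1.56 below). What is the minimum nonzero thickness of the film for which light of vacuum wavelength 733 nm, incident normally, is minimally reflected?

Ray reflecting at the top interface goes from n = 1.57 toward n = 1.41: no phase shift.
At the lower boundary (n = 1.41 to n = 1.56) the reflected ray undergoes a half-wave phase shift.
Net: one phase inversion between the two reflected rays.
For dark reflection here: 2 n t = m λ.
Minimum nonzero at m = 1: t = λ / (2 n) = 733 / (2 × 1.41) = 260 nm.

260 nm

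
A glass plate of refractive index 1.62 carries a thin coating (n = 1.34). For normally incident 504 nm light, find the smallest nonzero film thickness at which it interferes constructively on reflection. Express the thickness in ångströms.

At the upper boundary (n = 1.0 to n = 1.34) the reflected ray undergoes a half-wave phase shift.
At the lower boundary (n = 1.34 to n = 1.62) the reflected ray undergoes a half-wave phase shift.
Zero or two π shifts → no net half-wave offset.
For bright reflection here: 2 n t = m λ.
Minimum nonzero at m = 1: t = λ / (2 n) = 504 / (2 × 1.34) = 188 nm.

1881 Å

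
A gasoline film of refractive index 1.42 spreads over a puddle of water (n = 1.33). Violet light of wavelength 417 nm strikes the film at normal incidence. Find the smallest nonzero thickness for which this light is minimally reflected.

147 nm

Ray reflecting at the top interface goes from n = 1.0 toward n = 1.42: a half-wave phase shift.
Bottom surface (1.42 → 1.33): reflection off a lower-index medium gives no phase shift.
Net: one phase inversion between the two reflected rays.
So the condition for destructive reflection is 2 n t = m λ.
The smallest nonzero thickness corresponds to m = 1: t = m λ / (2 n) = 1.00 × 417 / (2 × 1.42) = 147 nm.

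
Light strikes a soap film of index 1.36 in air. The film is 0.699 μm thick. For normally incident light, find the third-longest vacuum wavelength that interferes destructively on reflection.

634 nm

At the upper boundary (n = 1.0 to n = 1.36) the reflected ray undergoes a half-wave phase shift.
Bottom surface (1.36 → 1.0): reflection off a lower-index medium gives no phase shift.
The two reflections differ by half a wavelength.
With one net inversion, destructive interference in reflection requires 2 n t = m λ.
λ = 2 n t / m. The third-longest wavelength is m = 3: λ = 2 × 1.36 × 699 / 3.00 = 634 nm.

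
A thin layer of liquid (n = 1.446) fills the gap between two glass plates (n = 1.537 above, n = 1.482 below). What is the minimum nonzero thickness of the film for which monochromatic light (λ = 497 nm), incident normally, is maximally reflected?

Top surface (1.537 → 1.446): reflection off a lower-index medium gives no phase shift.
Ray reflecting at the bottom interface goes from n = 1.446 toward n = 1.482: a half-wave phase shift.
Net: one phase inversion between the two reflected rays.
For maximum reflection here: 2 n t = (m + ½) λ.
Minimum at m = 0: t = λ / (4 n) = 497 / (4 × 1.446) = 85.9 nm.

85.9 nm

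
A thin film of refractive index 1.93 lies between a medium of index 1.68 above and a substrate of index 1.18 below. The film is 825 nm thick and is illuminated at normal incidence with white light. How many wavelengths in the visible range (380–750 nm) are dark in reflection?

4

At the upper boundary (n = 1.68 to n = 1.93) the reflected ray undergoes a half-wave phase shift.
Ray reflecting at the bottom interface goes from n = 1.93 toward n = 1.18: no phase shift.
Exactly one π shift → a net half-wave offset.
With one net inversion, destructive interference in reflection requires 2 n t = m λ.
λ = 2 n t / m = 3185 / m nm.
m=4: 796 nm (IR); m=5: 637 nm (visible); m=6: 531 nm (visible); m=7: 455 nm (visible); m=8: 398 nm (visible); m=9: 354 nm (UV).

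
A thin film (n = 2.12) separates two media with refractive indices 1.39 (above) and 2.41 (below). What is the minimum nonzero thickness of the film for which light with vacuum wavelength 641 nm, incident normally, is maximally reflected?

151 nm

Top surface (1.39 → 2.12): reflection off a higher-index medium gives a half-wave phase shift.
At the lower boundary (n = 2.12 to n = 2.41) the reflected ray undergoes a half-wave phase shift.
Net: no relative phase inversion (both shifts match).
With no net inversion, constructive interference in reflection requires 2 n t = m λ.
Minimum nonzero at m = 1: t = λ / (2 n) = 641 / (2 × 2.12) = 151 nm.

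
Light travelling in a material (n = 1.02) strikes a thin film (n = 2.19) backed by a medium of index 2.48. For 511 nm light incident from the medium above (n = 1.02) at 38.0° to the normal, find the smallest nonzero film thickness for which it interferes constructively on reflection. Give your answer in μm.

0.122 μm

Ray reflecting at the top interface goes from n = 1.02 toward n = 2.19: a half-wave phase shift.
Bottom surface (2.19 → 2.48): reflection off a higher-index medium gives a half-wave phase shift.
Zero or two π shifts → no net half-wave offset.
With no net inversion, constructive interference in reflection requires 2 n t cos θ_r = m λ.
Snell's law: 1.02 sin 38.0° = 2.19 sin θ_r → sin θ_r = 0.287, cos θ_r = 0.958.
Minimum nonzero at m = 1: t = λ / (2 n cos θ_r) = 511 / (2 × 2.19 × 0.958) = 122 nm.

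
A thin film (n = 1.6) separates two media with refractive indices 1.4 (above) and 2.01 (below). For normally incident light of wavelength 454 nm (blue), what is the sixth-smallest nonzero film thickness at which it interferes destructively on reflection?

780 nm

Ray reflecting at the top interface goes from n = 1.4 toward n = 1.6: a half-wave phase shift.
At the lower boundary (n = 1.6 to n = 2.01) the reflected ray undergoes a half-wave phase shift.
Zero or two π shifts → no net half-wave offset.
With no net inversion, destructive interference in reflection requires 2 n t = (m + ½) λ.
The sixth-smallest nonzero thickness corresponds to m = 5: t = (m + ½) λ / (2 n) = 5.50 × 454 / (2 × 1.6) = 780 nm.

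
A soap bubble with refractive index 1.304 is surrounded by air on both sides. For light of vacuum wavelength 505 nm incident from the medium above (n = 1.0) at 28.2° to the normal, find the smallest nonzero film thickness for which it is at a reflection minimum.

At the upper boundary (n = 1.0 to n = 1.304) the reflected ray undergoes a half-wave phase shift.
Bottom surface (1.304 → 1.0): reflection off a lower-index medium gives no phase shift.
Exactly one π shift → a net half-wave offset.
With one net inversion, destructive interference in reflection requires 2 n t cos θ_r = m λ.
Snell's law: 1.0 sin 28.2° = 1.304 sin θ_r → sin θ_r = 0.362, cos θ_r = 0.932.
Minimum nonzero at m = 1: t = λ / (2 n cos θ_r) = 505 / (2 × 1.304 × 0.932) = 208 nm.

208 nm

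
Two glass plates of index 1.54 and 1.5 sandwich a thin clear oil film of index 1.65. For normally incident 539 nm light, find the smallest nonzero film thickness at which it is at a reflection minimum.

163 nm

Top surface (1.54 → 1.65): reflection off a higher-index medium gives a half-wave phase shift.
At the lower boundary (n = 1.65 to n = 1.5) the reflected ray undergoes no phase shift.
Exactly one π shift → a net half-wave offset.
For weak reflection here: 2 n t = m λ.
Minimum nonzero at m = 1: t = λ / (2 n) = 539 / (2 × 1.65) = 163 nm.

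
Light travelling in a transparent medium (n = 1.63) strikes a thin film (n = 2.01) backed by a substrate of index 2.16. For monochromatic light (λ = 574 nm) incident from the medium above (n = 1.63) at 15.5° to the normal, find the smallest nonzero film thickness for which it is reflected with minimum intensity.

73.1 nm

Top surface (1.63 → 2.01): reflection off a higher-index medium gives a half-wave phase shift.
Bottom surface (2.01 → 2.16): reflection off a higher-index medium gives a half-wave phase shift.
The two reflections carry the same phase change, so no net offset.
For minimum reflection here: 2 n t cos θ_r = (m + ½) λ.
Snell's law: 1.63 sin 15.5° = 2.01 sin θ_r → sin θ_r = 0.217, cos θ_r = 0.976.
Minimum at m = 0: t = λ / (4 n cos θ_r) = 574 / (4 × 2.01 × 0.976) = 73.1 nm.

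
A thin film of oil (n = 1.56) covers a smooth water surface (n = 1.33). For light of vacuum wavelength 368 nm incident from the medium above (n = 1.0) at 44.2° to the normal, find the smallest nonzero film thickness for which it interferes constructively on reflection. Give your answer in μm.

At the upper boundary (n = 1.0 to n = 1.56) the reflected ray undergoes a half-wave phase shift.
Ray reflecting at the bottom interface goes from n = 1.56 toward n = 1.33: no phase shift.
Net: one phase inversion between the two reflected rays.
With one net inversion, constructive interference in reflection requires 2 n t cos θ_r = (m + ½) λ.
Snell's law: 1.0 sin 44.2° = 1.56 sin θ_r → sin θ_r = 0.447, cos θ_r = 0.895.
Minimum at m = 0: t = λ / (4 n cos θ_r) = 368 / (4 × 1.56 × 0.895) = 65.9 nm.

0.0659 μm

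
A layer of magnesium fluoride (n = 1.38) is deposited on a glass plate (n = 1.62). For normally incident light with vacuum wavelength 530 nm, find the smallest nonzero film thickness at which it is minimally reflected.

Ray reflecting at the top interface goes from n = 1.0 toward n = 1.38: a half-wave phase shift.
Ray reflecting at the bottom interface goes from n = 1.38 toward n = 1.62: a half-wave phase shift.
The two reflections carry the same phase change, so no net offset.
With no net inversion, destructive interference in reflection requires 2 n t = (m + ½) λ.
Minimum at m = 0: t = λ / (4 n) = 530 / (4 × 1.38) = 96.0 nm.

96.0 nm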